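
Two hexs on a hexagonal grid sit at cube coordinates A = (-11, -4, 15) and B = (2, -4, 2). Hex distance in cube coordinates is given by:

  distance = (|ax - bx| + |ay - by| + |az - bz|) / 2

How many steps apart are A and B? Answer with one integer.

|ax - bx| = |-11 - 2| = 13
|ay - by| = |-4 - (-4)| = 0
|az - bz| = |15 - 2| = 13
distance = (13 + 0 + 13) / 2 = 26 / 2 = 13

Answer: 13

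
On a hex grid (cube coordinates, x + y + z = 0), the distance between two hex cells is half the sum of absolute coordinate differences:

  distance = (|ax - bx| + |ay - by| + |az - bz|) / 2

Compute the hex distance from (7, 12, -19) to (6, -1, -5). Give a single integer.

Answer: 14

Derivation:
|ax - bx| = |7 - 6| = 1
|ay - by| = |12 - (-1)| = 13
|az - bz| = |-19 - (-5)| = 14
distance = (1 + 13 + 14) / 2 = 28 / 2 = 14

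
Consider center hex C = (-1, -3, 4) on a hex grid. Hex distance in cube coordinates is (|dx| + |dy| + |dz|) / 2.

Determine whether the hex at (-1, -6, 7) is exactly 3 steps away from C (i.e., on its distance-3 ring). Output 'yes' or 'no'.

|px - cx| = |-1 - (-1)| = 0
|py - cy| = |-6 - (-3)| = 3
|pz - cz| = |7 - 4| = 3
distance = (0+3+3)/2 = 6/2 = 3
radius = 3; distance == radius -> yes

Answer: yes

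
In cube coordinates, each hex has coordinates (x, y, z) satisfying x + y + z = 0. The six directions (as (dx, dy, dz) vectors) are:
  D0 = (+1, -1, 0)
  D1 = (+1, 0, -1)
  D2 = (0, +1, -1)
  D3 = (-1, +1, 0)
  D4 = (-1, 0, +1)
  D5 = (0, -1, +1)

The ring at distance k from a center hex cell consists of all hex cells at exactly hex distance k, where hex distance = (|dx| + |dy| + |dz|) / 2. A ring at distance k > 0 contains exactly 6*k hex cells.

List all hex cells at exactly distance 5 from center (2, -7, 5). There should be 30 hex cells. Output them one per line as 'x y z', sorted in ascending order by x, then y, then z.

Answer: -3 -7 10
-3 -6 9
-3 -5 8
-3 -4 7
-3 -3 6
-3 -2 5
-2 -8 10
-2 -2 4
-1 -9 10
-1 -2 3
0 -10 10
0 -2 2
1 -11 10
1 -2 1
2 -12 10
2 -2 0
3 -12 9
3 -3 0
4 -12 8
4 -4 0
5 -12 7
5 -5 0
6 -12 6
6 -6 0
7 -12 5
7 -11 4
7 -10 3
7 -9 2
7 -8 1
7 -7 0

Derivation:
Walk ring at distance 5 from (2, -7, 5):
Start at center + D4*5 = (-3, -7, 10)
  hex 0: (-3, -7, 10)
  hex 1: (-2, -8, 10)
  hex 2: (-1, -9, 10)
  hex 3: (0, -10, 10)
  hex 4: (1, -11, 10)
  hex 5: (2, -12, 10)
  hex 6: (3, -12, 9)
  hex 7: (4, -12, 8)
  hex 8: (5, -12, 7)
  hex 9: (6, -12, 6)
  hex 10: (7, -12, 5)
  hex 11: (7, -11, 4)
  hex 12: (7, -10, 3)
  hex 13: (7, -9, 2)
  hex 14: (7, -8, 1)
  hex 15: (7, -7, 0)
  hex 16: (6, -6, 0)
  hex 17: (5, -5, 0)
  hex 18: (4, -4, 0)
  hex 19: (3, -3, 0)
  hex 20: (2, -2, 0)
  hex 21: (1, -2, 1)
  hex 22: (0, -2, 2)
  hex 23: (-1, -2, 3)
  hex 24: (-2, -2, 4)
  hex 25: (-3, -2, 5)
  hex 26: (-3, -3, 6)
  hex 27: (-3, -4, 7)
  hex 28: (-3, -5, 8)
  hex 29: (-3, -6, 9)
Sorted: 30 hexes.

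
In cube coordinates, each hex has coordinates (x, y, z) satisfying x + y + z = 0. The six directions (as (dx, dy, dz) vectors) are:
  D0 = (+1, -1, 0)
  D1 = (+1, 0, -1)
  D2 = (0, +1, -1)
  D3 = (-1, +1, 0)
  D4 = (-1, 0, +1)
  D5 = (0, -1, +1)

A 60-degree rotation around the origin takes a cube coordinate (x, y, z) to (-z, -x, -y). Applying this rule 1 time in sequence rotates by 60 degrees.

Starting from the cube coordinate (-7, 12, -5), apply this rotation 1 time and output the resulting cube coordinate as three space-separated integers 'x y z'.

Answer: 5 7 -12

Derivation:
Start: (-7, 12, -5)
Step 1: (-7, 12, -5) -> (-(-5), -(-7), -(12)) = (5, 7, -12)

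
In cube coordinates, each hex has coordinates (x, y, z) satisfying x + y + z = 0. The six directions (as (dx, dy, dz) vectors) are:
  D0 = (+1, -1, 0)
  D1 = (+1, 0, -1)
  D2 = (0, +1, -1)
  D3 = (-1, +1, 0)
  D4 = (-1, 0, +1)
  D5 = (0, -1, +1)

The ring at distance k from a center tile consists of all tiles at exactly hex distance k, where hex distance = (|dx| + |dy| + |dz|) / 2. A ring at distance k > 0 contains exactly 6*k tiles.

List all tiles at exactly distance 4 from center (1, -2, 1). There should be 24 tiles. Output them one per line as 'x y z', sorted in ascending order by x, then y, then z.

Answer: -3 -2 5
-3 -1 4
-3 0 3
-3 1 2
-3 2 1
-2 -3 5
-2 2 0
-1 -4 5
-1 2 -1
0 -5 5
0 2 -2
1 -6 5
1 2 -3
2 -6 4
2 1 -3
3 -6 3
3 0 -3
4 -6 2
4 -1 -3
5 -6 1
5 -5 0
5 -4 -1
5 -3 -2
5 -2 -3

Derivation:
Walk ring at distance 4 from (1, -2, 1):
Start at center + D4*4 = (-3, -2, 5)
  hex 0: (-3, -2, 5)
  hex 1: (-2, -3, 5)
  hex 2: (-1, -4, 5)
  hex 3: (0, -5, 5)
  hex 4: (1, -6, 5)
  hex 5: (2, -6, 4)
  hex 6: (3, -6, 3)
  hex 7: (4, -6, 2)
  hex 8: (5, -6, 1)
  hex 9: (5, -5, 0)
  hex 10: (5, -4, -1)
  hex 11: (5, -3, -2)
  hex 12: (5, -2, -3)
  hex 13: (4, -1, -3)
  hex 14: (3, 0, -3)
  hex 15: (2, 1, -3)
  hex 16: (1, 2, -3)
  hex 17: (0, 2, -2)
  hex 18: (-1, 2, -1)
  hex 19: (-2, 2, 0)
  hex 20: (-3, 2, 1)
  hex 21: (-3, 1, 2)
  hex 22: (-3, 0, 3)
  hex 23: (-3, -1, 4)
Sorted: 24 hexes.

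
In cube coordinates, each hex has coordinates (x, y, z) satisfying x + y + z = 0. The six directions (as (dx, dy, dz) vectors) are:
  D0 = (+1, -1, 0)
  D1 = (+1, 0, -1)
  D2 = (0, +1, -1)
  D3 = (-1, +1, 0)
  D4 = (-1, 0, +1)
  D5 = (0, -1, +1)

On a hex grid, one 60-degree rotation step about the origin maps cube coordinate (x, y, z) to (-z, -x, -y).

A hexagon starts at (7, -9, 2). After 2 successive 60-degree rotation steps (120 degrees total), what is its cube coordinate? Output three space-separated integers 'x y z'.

Answer: -9 2 7

Derivation:
Start: (7, -9, 2)
Step 1: (7, -9, 2) -> (-(2), -(7), -(-9)) = (-2, -7, 9)
Step 2: (-2, -7, 9) -> (-(9), -(-2), -(-7)) = (-9, 2, 7)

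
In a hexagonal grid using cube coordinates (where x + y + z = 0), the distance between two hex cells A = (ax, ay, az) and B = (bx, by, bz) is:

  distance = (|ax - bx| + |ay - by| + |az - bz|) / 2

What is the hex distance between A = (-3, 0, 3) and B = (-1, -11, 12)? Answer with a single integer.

|ax - bx| = |-3 - (-1)| = 2
|ay - by| = |0 - (-11)| = 11
|az - bz| = |3 - 12| = 9
distance = (2 + 11 + 9) / 2 = 22 / 2 = 11

Answer: 11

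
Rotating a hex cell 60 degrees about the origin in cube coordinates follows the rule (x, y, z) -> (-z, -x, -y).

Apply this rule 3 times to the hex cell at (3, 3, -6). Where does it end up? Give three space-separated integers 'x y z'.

Answer: -3 -3 6

Derivation:
Start: (3, 3, -6)
Step 1: (3, 3, -6) -> (-(-6), -(3), -(3)) = (6, -3, -3)
Step 2: (6, -3, -3) -> (-(-3), -(6), -(-3)) = (3, -6, 3)
Step 3: (3, -6, 3) -> (-(3), -(3), -(-6)) = (-3, -3, 6)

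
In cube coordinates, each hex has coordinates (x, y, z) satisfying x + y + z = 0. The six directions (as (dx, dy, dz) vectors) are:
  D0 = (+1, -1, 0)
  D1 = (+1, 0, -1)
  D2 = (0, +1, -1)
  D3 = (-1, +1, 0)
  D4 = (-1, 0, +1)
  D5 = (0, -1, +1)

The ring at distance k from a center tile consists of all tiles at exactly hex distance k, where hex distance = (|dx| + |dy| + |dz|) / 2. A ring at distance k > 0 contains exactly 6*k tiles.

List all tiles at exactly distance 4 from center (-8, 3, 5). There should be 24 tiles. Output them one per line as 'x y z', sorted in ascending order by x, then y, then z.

Walk ring at distance 4 from (-8, 3, 5):
Start at center + D4*4 = (-12, 3, 9)
  hex 0: (-12, 3, 9)
  hex 1: (-11, 2, 9)
  hex 2: (-10, 1, 9)
  hex 3: (-9, 0, 9)
  hex 4: (-8, -1, 9)
  hex 5: (-7, -1, 8)
  hex 6: (-6, -1, 7)
  hex 7: (-5, -1, 6)
  hex 8: (-4, -1, 5)
  hex 9: (-4, 0, 4)
  hex 10: (-4, 1, 3)
  hex 11: (-4, 2, 2)
  hex 12: (-4, 3, 1)
  hex 13: (-5, 4, 1)
  hex 14: (-6, 5, 1)
  hex 15: (-7, 6, 1)
  hex 16: (-8, 7, 1)
  hex 17: (-9, 7, 2)
  hex 18: (-10, 7, 3)
  hex 19: (-11, 7, 4)
  hex 20: (-12, 7, 5)
  hex 21: (-12, 6, 6)
  hex 22: (-12, 5, 7)
  hex 23: (-12, 4, 8)
Sorted: 24 hexes.

Answer: -12 3 9
-12 4 8
-12 5 7
-12 6 6
-12 7 5
-11 2 9
-11 7 4
-10 1 9
-10 7 3
-9 0 9
-9 7 2
-8 -1 9
-8 7 1
-7 -1 8
-7 6 1
-6 -1 7
-6 5 1
-5 -1 6
-5 4 1
-4 -1 5
-4 0 4
-4 1 3
-4 2 2
-4 3 1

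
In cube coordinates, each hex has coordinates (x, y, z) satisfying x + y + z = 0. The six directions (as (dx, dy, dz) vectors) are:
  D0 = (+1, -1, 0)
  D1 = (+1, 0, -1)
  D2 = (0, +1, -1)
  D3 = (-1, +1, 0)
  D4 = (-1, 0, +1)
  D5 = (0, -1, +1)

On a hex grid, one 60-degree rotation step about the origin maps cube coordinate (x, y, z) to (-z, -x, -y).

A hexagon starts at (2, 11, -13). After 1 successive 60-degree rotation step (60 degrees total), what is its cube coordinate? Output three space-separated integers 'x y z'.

Start: (2, 11, -13)
Step 1: (2, 11, -13) -> (-(-13), -(2), -(11)) = (13, -2, -11)

Answer: 13 -2 -11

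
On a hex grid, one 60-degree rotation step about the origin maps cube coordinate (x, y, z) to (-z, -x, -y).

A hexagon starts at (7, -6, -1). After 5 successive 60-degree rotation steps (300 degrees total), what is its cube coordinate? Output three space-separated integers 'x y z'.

Start: (7, -6, -1)
Step 1: (7, -6, -1) -> (-(-1), -(7), -(-6)) = (1, -7, 6)
Step 2: (1, -7, 6) -> (-(6), -(1), -(-7)) = (-6, -1, 7)
Step 3: (-6, -1, 7) -> (-(7), -(-6), -(-1)) = (-7, 6, 1)
Step 4: (-7, 6, 1) -> (-(1), -(-7), -(6)) = (-1, 7, -6)
Step 5: (-1, 7, -6) -> (-(-6), -(-1), -(7)) = (6, 1, -7)

Answer: 6 1 -7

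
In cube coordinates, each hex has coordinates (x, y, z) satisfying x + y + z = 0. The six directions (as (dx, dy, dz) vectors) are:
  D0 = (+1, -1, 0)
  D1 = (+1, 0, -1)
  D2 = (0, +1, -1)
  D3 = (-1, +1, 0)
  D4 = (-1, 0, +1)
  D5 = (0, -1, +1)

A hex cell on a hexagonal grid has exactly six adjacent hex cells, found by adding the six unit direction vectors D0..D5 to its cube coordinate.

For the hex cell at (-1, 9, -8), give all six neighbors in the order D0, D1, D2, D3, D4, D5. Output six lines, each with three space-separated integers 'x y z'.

Center: (-1, 9, -8). Add each direction:
  D0: (-1, 9, -8) + (1, -1, 0) = (0, 8, -8)
  D1: (-1, 9, -8) + (1, 0, -1) = (0, 9, -9)
  D2: (-1, 9, -8) + (0, 1, -1) = (-1, 10, -9)
  D3: (-1, 9, -8) + (-1, 1, 0) = (-2, 10, -8)
  D4: (-1, 9, -8) + (-1, 0, 1) = (-2, 9, -7)
  D5: (-1, 9, -8) + (0, -1, 1) = (-1, 8, -7)

Answer: 0 8 -8
0 9 -9
-1 10 -9
-2 10 -8
-2 9 -7
-1 8 -7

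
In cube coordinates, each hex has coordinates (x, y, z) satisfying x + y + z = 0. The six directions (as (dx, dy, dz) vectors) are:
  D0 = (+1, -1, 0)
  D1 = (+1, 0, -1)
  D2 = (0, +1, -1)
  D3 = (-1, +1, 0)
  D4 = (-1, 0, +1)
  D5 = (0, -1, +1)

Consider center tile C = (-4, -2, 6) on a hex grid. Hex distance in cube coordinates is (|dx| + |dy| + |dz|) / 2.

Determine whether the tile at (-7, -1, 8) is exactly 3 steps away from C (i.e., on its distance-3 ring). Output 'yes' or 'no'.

|px - cx| = |-7 - (-4)| = 3
|py - cy| = |-1 - (-2)| = 1
|pz - cz| = |8 - 6| = 2
distance = (3+1+2)/2 = 6/2 = 3
radius = 3; distance == radius -> yes

Answer: yes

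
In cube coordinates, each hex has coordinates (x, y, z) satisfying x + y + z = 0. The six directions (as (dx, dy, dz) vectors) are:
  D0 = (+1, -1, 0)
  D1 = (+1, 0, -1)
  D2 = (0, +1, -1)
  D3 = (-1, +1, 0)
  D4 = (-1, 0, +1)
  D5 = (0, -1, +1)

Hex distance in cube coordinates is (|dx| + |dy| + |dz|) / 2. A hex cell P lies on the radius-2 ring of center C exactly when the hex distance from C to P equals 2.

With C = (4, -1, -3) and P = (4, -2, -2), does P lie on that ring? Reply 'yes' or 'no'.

|px - cx| = |4 - 4| = 0
|py - cy| = |-2 - (-1)| = 1
|pz - cz| = |-2 - (-3)| = 1
distance = (0+1+1)/2 = 2/2 = 1
radius = 2; distance != radius -> no

Answer: no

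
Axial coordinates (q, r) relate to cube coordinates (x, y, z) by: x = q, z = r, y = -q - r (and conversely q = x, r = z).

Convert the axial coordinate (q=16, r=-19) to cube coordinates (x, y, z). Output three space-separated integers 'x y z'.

Answer: 16 3 -19

Derivation:
x = q = 16
z = r = -19
y = -x - z = -(16) - (-19) = 3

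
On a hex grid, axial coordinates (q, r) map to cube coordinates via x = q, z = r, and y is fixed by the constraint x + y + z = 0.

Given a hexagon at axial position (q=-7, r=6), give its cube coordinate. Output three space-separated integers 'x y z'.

x = q = -7
z = r = 6
y = -x - z = -(-7) - (6) = 1

Answer: -7 1 6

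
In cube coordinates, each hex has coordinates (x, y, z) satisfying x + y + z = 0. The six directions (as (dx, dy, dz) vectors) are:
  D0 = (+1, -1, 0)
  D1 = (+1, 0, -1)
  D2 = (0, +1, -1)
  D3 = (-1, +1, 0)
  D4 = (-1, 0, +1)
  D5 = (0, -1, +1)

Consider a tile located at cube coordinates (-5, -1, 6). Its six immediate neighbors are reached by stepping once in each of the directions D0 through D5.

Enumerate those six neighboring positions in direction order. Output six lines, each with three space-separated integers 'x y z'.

Answer: -4 -2 6
-4 -1 5
-5 0 5
-6 0 6
-6 -1 7
-5 -2 7

Derivation:
Center: (-5, -1, 6). Add each direction:
  D0: (-5, -1, 6) + (1, -1, 0) = (-4, -2, 6)
  D1: (-5, -1, 6) + (1, 0, -1) = (-4, -1, 5)
  D2: (-5, -1, 6) + (0, 1, -1) = (-5, 0, 5)
  D3: (-5, -1, 6) + (-1, 1, 0) = (-6, 0, 6)
  D4: (-5, -1, 6) + (-1, 0, 1) = (-6, -1, 7)
  D5: (-5, -1, 6) + (0, -1, 1) = (-5, -2, 7)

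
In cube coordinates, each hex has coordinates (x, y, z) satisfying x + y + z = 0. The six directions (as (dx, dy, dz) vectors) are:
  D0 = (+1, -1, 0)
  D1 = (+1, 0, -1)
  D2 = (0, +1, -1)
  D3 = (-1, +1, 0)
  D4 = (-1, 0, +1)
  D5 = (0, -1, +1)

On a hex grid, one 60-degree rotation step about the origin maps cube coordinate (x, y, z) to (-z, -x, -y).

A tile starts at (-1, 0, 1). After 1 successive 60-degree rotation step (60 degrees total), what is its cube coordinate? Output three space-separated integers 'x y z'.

Start: (-1, 0, 1)
Step 1: (-1, 0, 1) -> (-(1), -(-1), -(0)) = (-1, 1, 0)

Answer: -1 1 0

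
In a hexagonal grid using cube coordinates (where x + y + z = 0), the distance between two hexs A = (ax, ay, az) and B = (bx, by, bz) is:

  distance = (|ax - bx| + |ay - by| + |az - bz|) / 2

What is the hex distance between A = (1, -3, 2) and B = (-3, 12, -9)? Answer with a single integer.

|ax - bx| = |1 - (-3)| = 4
|ay - by| = |-3 - 12| = 15
|az - bz| = |2 - (-9)| = 11
distance = (4 + 15 + 11) / 2 = 30 / 2 = 15

Answer: 15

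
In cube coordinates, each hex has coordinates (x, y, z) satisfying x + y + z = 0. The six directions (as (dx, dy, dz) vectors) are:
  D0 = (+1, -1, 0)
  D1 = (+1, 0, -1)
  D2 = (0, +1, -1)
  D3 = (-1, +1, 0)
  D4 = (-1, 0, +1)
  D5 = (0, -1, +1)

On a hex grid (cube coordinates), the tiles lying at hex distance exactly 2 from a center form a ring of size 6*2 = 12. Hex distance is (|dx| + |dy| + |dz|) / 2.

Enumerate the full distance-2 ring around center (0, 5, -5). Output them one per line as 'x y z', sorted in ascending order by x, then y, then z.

Answer: -2 5 -3
-2 6 -4
-2 7 -5
-1 4 -3
-1 7 -6
0 3 -3
0 7 -7
1 3 -4
1 6 -7
2 3 -5
2 4 -6
2 5 -7

Derivation:
Walk ring at distance 2 from (0, 5, -5):
Start at center + D4*2 = (-2, 5, -3)
  hex 0: (-2, 5, -3)
  hex 1: (-1, 4, -3)
  hex 2: (0, 3, -3)
  hex 3: (1, 3, -4)
  hex 4: (2, 3, -5)
  hex 5: (2, 4, -6)
  hex 6: (2, 5, -7)
  hex 7: (1, 6, -7)
  hex 8: (0, 7, -7)
  hex 9: (-1, 7, -6)
  hex 10: (-2, 7, -5)
  hex 11: (-2, 6, -4)
Sorted: 12 hexes.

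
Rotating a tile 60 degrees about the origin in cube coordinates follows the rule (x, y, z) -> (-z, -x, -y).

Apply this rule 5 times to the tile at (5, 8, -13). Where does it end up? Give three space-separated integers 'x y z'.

Answer: -8 13 -5

Derivation:
Start: (5, 8, -13)
Step 1: (5, 8, -13) -> (-(-13), -(5), -(8)) = (13, -5, -8)
Step 2: (13, -5, -8) -> (-(-8), -(13), -(-5)) = (8, -13, 5)
Step 3: (8, -13, 5) -> (-(5), -(8), -(-13)) = (-5, -8, 13)
Step 4: (-5, -8, 13) -> (-(13), -(-5), -(-8)) = (-13, 5, 8)
Step 5: (-13, 5, 8) -> (-(8), -(-13), -(5)) = (-8, 13, -5)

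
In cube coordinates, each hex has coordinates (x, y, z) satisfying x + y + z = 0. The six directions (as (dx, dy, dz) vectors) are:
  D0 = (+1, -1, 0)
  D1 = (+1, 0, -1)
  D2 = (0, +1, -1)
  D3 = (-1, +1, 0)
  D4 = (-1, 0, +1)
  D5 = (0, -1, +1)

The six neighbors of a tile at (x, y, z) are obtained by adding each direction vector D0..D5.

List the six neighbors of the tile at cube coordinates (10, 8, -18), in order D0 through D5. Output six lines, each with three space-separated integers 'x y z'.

Center: (10, 8, -18). Add each direction:
  D0: (10, 8, -18) + (1, -1, 0) = (11, 7, -18)
  D1: (10, 8, -18) + (1, 0, -1) = (11, 8, -19)
  D2: (10, 8, -18) + (0, 1, -1) = (10, 9, -19)
  D3: (10, 8, -18) + (-1, 1, 0) = (9, 9, -18)
  D4: (10, 8, -18) + (-1, 0, 1) = (9, 8, -17)
  D5: (10, 8, -18) + (0, -1, 1) = (10, 7, -17)

Answer: 11 7 -18
11 8 -19
10 9 -19
9 9 -18
9 8 -17
10 7 -17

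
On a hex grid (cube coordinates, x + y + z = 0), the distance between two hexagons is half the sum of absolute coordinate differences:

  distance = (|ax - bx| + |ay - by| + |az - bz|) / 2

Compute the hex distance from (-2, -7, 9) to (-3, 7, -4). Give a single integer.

|ax - bx| = |-2 - (-3)| = 1
|ay - by| = |-7 - 7| = 14
|az - bz| = |9 - (-4)| = 13
distance = (1 + 14 + 13) / 2 = 28 / 2 = 14

Answer: 14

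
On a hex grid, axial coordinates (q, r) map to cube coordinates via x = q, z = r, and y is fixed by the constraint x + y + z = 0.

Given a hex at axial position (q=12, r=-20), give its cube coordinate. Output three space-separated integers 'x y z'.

Answer: 12 8 -20

Derivation:
x = q = 12
z = r = -20
y = -x - z = -(12) - (-20) = 8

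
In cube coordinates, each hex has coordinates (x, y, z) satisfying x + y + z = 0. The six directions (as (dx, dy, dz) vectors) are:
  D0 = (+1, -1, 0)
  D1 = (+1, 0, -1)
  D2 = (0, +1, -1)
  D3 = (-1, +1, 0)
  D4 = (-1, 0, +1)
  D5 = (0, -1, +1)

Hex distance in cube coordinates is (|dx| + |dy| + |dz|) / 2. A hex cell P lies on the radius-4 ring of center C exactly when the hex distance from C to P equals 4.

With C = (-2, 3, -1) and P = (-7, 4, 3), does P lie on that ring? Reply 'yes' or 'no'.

Answer: no

Derivation:
|px - cx| = |-7 - (-2)| = 5
|py - cy| = |4 - 3| = 1
|pz - cz| = |3 - (-1)| = 4
distance = (5+1+4)/2 = 10/2 = 5
radius = 4; distance != radius -> no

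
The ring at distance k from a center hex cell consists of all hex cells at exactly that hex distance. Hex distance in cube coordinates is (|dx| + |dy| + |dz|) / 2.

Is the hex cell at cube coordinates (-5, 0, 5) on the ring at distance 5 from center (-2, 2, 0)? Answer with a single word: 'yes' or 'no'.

Answer: yes

Derivation:
|px - cx| = |-5 - (-2)| = 3
|py - cy| = |0 - 2| = 2
|pz - cz| = |5 - 0| = 5
distance = (3+2+5)/2 = 10/2 = 5
radius = 5; distance == radius -> yes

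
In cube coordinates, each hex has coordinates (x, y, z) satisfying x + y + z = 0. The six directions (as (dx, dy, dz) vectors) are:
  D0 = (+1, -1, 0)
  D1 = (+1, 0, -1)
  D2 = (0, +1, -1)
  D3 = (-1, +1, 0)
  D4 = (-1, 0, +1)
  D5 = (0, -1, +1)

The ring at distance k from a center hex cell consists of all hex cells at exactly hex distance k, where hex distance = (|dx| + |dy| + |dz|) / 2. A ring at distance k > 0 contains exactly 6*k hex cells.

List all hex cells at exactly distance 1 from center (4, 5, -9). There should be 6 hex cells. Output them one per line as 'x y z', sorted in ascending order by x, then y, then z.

Answer: 3 5 -8
3 6 -9
4 4 -8
4 6 -10
5 4 -9
5 5 -10

Derivation:
Walk ring at distance 1 from (4, 5, -9):
Start at center + D4*1 = (3, 5, -8)
  hex 0: (3, 5, -8)
  hex 1: (4, 4, -8)
  hex 2: (5, 4, -9)
  hex 3: (5, 5, -10)
  hex 4: (4, 6, -10)
  hex 5: (3, 6, -9)
Sorted: 6 hexes.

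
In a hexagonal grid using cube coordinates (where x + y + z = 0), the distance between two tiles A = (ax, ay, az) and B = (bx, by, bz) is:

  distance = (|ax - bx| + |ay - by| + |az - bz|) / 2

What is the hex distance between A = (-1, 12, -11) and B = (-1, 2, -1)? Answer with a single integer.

Answer: 10

Derivation:
|ax - bx| = |-1 - (-1)| = 0
|ay - by| = |12 - 2| = 10
|az - bz| = |-11 - (-1)| = 10
distance = (0 + 10 + 10) / 2 = 20 / 2 = 10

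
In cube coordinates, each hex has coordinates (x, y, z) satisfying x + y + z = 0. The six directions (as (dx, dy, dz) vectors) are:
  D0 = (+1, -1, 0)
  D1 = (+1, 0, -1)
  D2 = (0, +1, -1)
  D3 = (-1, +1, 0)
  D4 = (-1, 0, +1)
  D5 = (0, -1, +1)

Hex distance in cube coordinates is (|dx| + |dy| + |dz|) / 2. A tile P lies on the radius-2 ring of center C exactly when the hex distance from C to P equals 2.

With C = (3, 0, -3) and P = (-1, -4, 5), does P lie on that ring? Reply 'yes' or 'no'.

Answer: no

Derivation:
|px - cx| = |-1 - 3| = 4
|py - cy| = |-4 - 0| = 4
|pz - cz| = |5 - (-3)| = 8
distance = (4+4+8)/2 = 16/2 = 8
radius = 2; distance != radius -> no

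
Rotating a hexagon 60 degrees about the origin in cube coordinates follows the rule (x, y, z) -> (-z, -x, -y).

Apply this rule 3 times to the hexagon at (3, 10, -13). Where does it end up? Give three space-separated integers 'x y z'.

Start: (3, 10, -13)
Step 1: (3, 10, -13) -> (-(-13), -(3), -(10)) = (13, -3, -10)
Step 2: (13, -3, -10) -> (-(-10), -(13), -(-3)) = (10, -13, 3)
Step 3: (10, -13, 3) -> (-(3), -(10), -(-13)) = (-3, -10, 13)

Answer: -3 -10 13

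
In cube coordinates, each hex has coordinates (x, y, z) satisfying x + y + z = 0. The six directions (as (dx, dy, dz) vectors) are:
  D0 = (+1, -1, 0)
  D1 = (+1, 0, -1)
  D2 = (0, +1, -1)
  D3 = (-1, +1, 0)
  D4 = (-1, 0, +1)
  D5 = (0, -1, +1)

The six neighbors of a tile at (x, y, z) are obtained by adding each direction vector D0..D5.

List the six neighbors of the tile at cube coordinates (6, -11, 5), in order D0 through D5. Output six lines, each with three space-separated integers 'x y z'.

Answer: 7 -12 5
7 -11 4
6 -10 4
5 -10 5
5 -11 6
6 -12 6

Derivation:
Center: (6, -11, 5). Add each direction:
  D0: (6, -11, 5) + (1, -1, 0) = (7, -12, 5)
  D1: (6, -11, 5) + (1, 0, -1) = (7, -11, 4)
  D2: (6, -11, 5) + (0, 1, -1) = (6, -10, 4)
  D3: (6, -11, 5) + (-1, 1, 0) = (5, -10, 5)
  D4: (6, -11, 5) + (-1, 0, 1) = (5, -11, 6)
  D5: (6, -11, 5) + (0, -1, 1) = (6, -12, 6)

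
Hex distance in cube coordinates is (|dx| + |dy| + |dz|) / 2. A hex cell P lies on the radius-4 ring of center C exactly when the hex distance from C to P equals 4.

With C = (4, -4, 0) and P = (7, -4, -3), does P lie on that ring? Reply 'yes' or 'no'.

|px - cx| = |7 - 4| = 3
|py - cy| = |-4 - (-4)| = 0
|pz - cz| = |-3 - 0| = 3
distance = (3+0+3)/2 = 6/2 = 3
radius = 4; distance != radius -> no

Answer: no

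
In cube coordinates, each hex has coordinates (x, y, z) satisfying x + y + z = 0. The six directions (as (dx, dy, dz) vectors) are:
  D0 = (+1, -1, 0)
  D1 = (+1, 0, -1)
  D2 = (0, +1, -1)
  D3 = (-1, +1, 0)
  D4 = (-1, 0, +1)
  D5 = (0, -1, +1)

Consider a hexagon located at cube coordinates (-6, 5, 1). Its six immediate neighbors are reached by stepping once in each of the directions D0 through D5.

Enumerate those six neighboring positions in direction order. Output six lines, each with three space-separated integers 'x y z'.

Center: (-6, 5, 1). Add each direction:
  D0: (-6, 5, 1) + (1, -1, 0) = (-5, 4, 1)
  D1: (-6, 5, 1) + (1, 0, -1) = (-5, 5, 0)
  D2: (-6, 5, 1) + (0, 1, -1) = (-6, 6, 0)
  D3: (-6, 5, 1) + (-1, 1, 0) = (-7, 6, 1)
  D4: (-6, 5, 1) + (-1, 0, 1) = (-7, 5, 2)
  D5: (-6, 5, 1) + (0, -1, 1) = (-6, 4, 2)

Answer: -5 4 1
-5 5 0
-6 6 0
-7 6 1
-7 5 2
-6 4 2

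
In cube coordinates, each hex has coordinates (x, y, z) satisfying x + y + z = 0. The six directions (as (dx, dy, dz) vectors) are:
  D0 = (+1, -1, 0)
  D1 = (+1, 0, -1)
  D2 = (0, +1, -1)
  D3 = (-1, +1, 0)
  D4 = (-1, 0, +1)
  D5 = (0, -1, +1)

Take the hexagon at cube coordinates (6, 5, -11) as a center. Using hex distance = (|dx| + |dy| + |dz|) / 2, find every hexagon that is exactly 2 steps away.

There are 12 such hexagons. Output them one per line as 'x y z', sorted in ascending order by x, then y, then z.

Answer: 4 5 -9
4 6 -10
4 7 -11
5 4 -9
5 7 -12
6 3 -9
6 7 -13
7 3 -10
7 6 -13
8 3 -11
8 4 -12
8 5 -13

Derivation:
Walk ring at distance 2 from (6, 5, -11):
Start at center + D4*2 = (4, 5, -9)
  hex 0: (4, 5, -9)
  hex 1: (5, 4, -9)
  hex 2: (6, 3, -9)
  hex 3: (7, 3, -10)
  hex 4: (8, 3, -11)
  hex 5: (8, 4, -12)
  hex 6: (8, 5, -13)
  hex 7: (7, 6, -13)
  hex 8: (6, 7, -13)
  hex 9: (5, 7, -12)
  hex 10: (4, 7, -11)
  hex 11: (4, 6, -10)
Sorted: 12 hexes.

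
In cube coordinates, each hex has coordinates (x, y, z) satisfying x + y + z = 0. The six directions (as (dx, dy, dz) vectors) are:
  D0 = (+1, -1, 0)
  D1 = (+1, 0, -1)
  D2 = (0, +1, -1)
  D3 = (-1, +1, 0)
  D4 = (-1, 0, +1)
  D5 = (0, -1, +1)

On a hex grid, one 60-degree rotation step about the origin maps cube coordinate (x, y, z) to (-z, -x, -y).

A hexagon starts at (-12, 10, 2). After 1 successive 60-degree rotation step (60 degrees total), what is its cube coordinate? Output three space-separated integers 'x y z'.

Answer: -2 12 -10

Derivation:
Start: (-12, 10, 2)
Step 1: (-12, 10, 2) -> (-(2), -(-12), -(10)) = (-2, 12, -10)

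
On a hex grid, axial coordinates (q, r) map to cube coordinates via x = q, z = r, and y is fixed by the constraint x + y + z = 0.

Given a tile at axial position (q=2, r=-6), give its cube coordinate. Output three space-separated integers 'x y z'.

x = q = 2
z = r = -6
y = -x - z = -(2) - (-6) = 4

Answer: 2 4 -6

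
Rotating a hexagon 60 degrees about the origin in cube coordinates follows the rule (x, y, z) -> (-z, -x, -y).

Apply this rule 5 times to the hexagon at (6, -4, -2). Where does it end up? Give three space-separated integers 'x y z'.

Answer: 4 2 -6

Derivation:
Start: (6, -4, -2)
Step 1: (6, -4, -2) -> (-(-2), -(6), -(-4)) = (2, -6, 4)
Step 2: (2, -6, 4) -> (-(4), -(2), -(-6)) = (-4, -2, 6)
Step 3: (-4, -2, 6) -> (-(6), -(-4), -(-2)) = (-6, 4, 2)
Step 4: (-6, 4, 2) -> (-(2), -(-6), -(4)) = (-2, 6, -4)
Step 5: (-2, 6, -4) -> (-(-4), -(-2), -(6)) = (4, 2, -6)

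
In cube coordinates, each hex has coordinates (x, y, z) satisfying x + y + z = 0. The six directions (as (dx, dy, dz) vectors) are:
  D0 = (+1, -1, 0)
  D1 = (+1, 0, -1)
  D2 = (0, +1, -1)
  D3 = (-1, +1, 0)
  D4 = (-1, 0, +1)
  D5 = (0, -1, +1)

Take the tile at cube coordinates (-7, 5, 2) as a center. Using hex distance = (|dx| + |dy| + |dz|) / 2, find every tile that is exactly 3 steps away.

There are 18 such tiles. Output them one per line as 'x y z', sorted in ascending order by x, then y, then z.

Walk ring at distance 3 from (-7, 5, 2):
Start at center + D4*3 = (-10, 5, 5)
  hex 0: (-10, 5, 5)
  hex 1: (-9, 4, 5)
  hex 2: (-8, 3, 5)
  hex 3: (-7, 2, 5)
  hex 4: (-6, 2, 4)
  hex 5: (-5, 2, 3)
  hex 6: (-4, 2, 2)
  hex 7: (-4, 3, 1)
  hex 8: (-4, 4, 0)
  hex 9: (-4, 5, -1)
  hex 10: (-5, 6, -1)
  hex 11: (-6, 7, -1)
  hex 12: (-7, 8, -1)
  hex 13: (-8, 8, 0)
  hex 14: (-9, 8, 1)
  hex 15: (-10, 8, 2)
  hex 16: (-10, 7, 3)
  hex 17: (-10, 6, 4)
Sorted: 18 hexes.

Answer: -10 5 5
-10 6 4
-10 7 3
-10 8 2
-9 4 5
-9 8 1
-8 3 5
-8 8 0
-7 2 5
-7 8 -1
-6 2 4
-6 7 -1
-5 2 3
-5 6 -1
-4 2 2
-4 3 1
-4 4 0
-4 5 -1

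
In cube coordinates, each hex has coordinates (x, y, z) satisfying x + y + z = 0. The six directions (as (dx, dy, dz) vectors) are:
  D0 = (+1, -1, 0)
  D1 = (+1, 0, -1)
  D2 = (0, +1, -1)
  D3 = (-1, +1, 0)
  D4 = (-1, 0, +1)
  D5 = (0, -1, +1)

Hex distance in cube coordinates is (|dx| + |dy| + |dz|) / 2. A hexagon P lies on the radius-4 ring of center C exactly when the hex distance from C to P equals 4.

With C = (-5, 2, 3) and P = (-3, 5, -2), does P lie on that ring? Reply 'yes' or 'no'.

Answer: no

Derivation:
|px - cx| = |-3 - (-5)| = 2
|py - cy| = |5 - 2| = 3
|pz - cz| = |-2 - 3| = 5
distance = (2+3+5)/2 = 10/2 = 5
radius = 4; distance != radius -> no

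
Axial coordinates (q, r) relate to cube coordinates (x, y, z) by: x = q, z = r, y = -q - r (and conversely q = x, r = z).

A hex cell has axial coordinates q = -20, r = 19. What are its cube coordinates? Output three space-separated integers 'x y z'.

x = q = -20
z = r = 19
y = -x - z = -(-20) - (19) = 1

Answer: -20 1 19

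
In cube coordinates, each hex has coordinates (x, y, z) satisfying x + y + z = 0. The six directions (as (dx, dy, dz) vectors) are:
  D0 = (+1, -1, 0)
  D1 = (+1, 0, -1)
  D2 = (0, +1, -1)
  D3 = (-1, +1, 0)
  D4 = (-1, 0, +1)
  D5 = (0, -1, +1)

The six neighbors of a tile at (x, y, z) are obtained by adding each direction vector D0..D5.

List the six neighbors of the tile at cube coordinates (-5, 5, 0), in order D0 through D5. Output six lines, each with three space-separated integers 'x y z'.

Answer: -4 4 0
-4 5 -1
-5 6 -1
-6 6 0
-6 5 1
-5 4 1

Derivation:
Center: (-5, 5, 0). Add each direction:
  D0: (-5, 5, 0) + (1, -1, 0) = (-4, 4, 0)
  D1: (-5, 5, 0) + (1, 0, -1) = (-4, 5, -1)
  D2: (-5, 5, 0) + (0, 1, -1) = (-5, 6, -1)
  D3: (-5, 5, 0) + (-1, 1, 0) = (-6, 6, 0)
  D4: (-5, 5, 0) + (-1, 0, 1) = (-6, 5, 1)
  D5: (-5, 5, 0) + (0, -1, 1) = (-5, 4, 1)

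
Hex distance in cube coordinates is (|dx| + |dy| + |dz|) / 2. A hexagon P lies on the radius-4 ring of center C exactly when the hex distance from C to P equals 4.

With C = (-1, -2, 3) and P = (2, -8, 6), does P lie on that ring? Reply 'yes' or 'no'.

|px - cx| = |2 - (-1)| = 3
|py - cy| = |-8 - (-2)| = 6
|pz - cz| = |6 - 3| = 3
distance = (3+6+3)/2 = 12/2 = 6
radius = 4; distance != radius -> no

Answer: no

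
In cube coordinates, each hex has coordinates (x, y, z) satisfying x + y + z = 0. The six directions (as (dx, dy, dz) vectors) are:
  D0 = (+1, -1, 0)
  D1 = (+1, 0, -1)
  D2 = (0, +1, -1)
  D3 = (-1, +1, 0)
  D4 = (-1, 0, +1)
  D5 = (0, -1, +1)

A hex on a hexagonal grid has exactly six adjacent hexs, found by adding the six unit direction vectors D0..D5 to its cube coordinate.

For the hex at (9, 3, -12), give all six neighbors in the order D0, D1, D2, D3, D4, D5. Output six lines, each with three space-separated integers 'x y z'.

Center: (9, 3, -12). Add each direction:
  D0: (9, 3, -12) + (1, -1, 0) = (10, 2, -12)
  D1: (9, 3, -12) + (1, 0, -1) = (10, 3, -13)
  D2: (9, 3, -12) + (0, 1, -1) = (9, 4, -13)
  D3: (9, 3, -12) + (-1, 1, 0) = (8, 4, -12)
  D4: (9, 3, -12) + (-1, 0, 1) = (8, 3, -11)
  D5: (9, 3, -12) + (0, -1, 1) = (9, 2, -11)

Answer: 10 2 -12
10 3 -13
9 4 -13
8 4 -12
8 3 -11
9 2 -11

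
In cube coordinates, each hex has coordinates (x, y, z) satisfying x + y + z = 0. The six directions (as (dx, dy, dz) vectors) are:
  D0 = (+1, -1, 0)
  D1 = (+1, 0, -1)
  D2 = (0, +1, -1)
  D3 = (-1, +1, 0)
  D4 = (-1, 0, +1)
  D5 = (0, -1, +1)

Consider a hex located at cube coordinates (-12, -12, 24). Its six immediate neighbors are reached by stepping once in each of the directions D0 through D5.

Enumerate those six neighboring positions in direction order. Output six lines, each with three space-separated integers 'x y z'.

Center: (-12, -12, 24). Add each direction:
  D0: (-12, -12, 24) + (1, -1, 0) = (-11, -13, 24)
  D1: (-12, -12, 24) + (1, 0, -1) = (-11, -12, 23)
  D2: (-12, -12, 24) + (0, 1, -1) = (-12, -11, 23)
  D3: (-12, -12, 24) + (-1, 1, 0) = (-13, -11, 24)
  D4: (-12, -12, 24) + (-1, 0, 1) = (-13, -12, 25)
  D5: (-12, -12, 24) + (0, -1, 1) = (-12, -13, 25)

Answer: -11 -13 24
-11 -12 23
-12 -11 23
-13 -11 24
-13 -12 25
-12 -13 25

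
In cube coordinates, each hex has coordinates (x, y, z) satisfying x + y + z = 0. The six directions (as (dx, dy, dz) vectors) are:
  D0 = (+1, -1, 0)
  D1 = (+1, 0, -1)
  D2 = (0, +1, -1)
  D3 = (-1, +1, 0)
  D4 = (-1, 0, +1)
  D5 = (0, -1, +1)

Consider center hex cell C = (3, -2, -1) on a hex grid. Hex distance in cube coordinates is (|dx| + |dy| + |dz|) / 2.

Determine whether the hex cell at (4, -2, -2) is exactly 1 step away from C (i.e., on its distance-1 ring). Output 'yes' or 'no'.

Answer: yes

Derivation:
|px - cx| = |4 - 3| = 1
|py - cy| = |-2 - (-2)| = 0
|pz - cz| = |-2 - (-1)| = 1
distance = (1+0+1)/2 = 2/2 = 1
radius = 1; distance == radius -> yes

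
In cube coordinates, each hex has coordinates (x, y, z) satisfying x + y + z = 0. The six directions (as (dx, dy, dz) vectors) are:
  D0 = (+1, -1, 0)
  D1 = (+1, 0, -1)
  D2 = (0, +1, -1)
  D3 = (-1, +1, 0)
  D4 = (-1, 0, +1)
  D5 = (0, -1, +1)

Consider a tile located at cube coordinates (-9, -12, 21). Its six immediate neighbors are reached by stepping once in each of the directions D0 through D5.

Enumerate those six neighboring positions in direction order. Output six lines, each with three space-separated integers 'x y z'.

Answer: -8 -13 21
-8 -12 20
-9 -11 20
-10 -11 21
-10 -12 22
-9 -13 22

Derivation:
Center: (-9, -12, 21). Add each direction:
  D0: (-9, -12, 21) + (1, -1, 0) = (-8, -13, 21)
  D1: (-9, -12, 21) + (1, 0, -1) = (-8, -12, 20)
  D2: (-9, -12, 21) + (0, 1, -1) = (-9, -11, 20)
  D3: (-9, -12, 21) + (-1, 1, 0) = (-10, -11, 21)
  D4: (-9, -12, 21) + (-1, 0, 1) = (-10, -12, 22)
  D5: (-9, -12, 21) + (0, -1, 1) = (-9, -13, 22)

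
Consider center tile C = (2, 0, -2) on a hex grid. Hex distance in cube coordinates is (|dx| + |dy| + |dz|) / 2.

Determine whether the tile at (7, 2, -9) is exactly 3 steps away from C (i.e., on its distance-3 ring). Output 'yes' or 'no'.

|px - cx| = |7 - 2| = 5
|py - cy| = |2 - 0| = 2
|pz - cz| = |-9 - (-2)| = 7
distance = (5+2+7)/2 = 14/2 = 7
radius = 3; distance != radius -> no

Answer: no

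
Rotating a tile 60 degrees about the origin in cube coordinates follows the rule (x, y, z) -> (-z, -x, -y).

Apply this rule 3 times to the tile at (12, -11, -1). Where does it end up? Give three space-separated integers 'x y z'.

Answer: -12 11 1

Derivation:
Start: (12, -11, -1)
Step 1: (12, -11, -1) -> (-(-1), -(12), -(-11)) = (1, -12, 11)
Step 2: (1, -12, 11) -> (-(11), -(1), -(-12)) = (-11, -1, 12)
Step 3: (-11, -1, 12) -> (-(12), -(-11), -(-1)) = (-12, 11, 1)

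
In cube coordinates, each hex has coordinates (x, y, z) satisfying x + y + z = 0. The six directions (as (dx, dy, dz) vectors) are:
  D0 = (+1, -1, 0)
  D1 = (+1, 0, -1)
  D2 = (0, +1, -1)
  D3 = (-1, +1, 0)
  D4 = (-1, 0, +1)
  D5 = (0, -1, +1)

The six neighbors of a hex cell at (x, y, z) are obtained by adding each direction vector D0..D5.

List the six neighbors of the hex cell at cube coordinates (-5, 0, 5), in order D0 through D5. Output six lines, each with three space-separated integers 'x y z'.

Answer: -4 -1 5
-4 0 4
-5 1 4
-6 1 5
-6 0 6
-5 -1 6

Derivation:
Center: (-5, 0, 5). Add each direction:
  D0: (-5, 0, 5) + (1, -1, 0) = (-4, -1, 5)
  D1: (-5, 0, 5) + (1, 0, -1) = (-4, 0, 4)
  D2: (-5, 0, 5) + (0, 1, -1) = (-5, 1, 4)
  D3: (-5, 0, 5) + (-1, 1, 0) = (-6, 1, 5)
  D4: (-5, 0, 5) + (-1, 0, 1) = (-6, 0, 6)
  D5: (-5, 0, 5) + (0, -1, 1) = (-5, -1, 6)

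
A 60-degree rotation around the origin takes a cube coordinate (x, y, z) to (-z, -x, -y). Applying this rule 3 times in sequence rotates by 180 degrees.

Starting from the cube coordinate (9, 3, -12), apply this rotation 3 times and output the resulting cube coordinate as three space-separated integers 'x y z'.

Answer: -9 -3 12

Derivation:
Start: (9, 3, -12)
Step 1: (9, 3, -12) -> (-(-12), -(9), -(3)) = (12, -9, -3)
Step 2: (12, -9, -3) -> (-(-3), -(12), -(-9)) = (3, -12, 9)
Step 3: (3, -12, 9) -> (-(9), -(3), -(-12)) = (-9, -3, 12)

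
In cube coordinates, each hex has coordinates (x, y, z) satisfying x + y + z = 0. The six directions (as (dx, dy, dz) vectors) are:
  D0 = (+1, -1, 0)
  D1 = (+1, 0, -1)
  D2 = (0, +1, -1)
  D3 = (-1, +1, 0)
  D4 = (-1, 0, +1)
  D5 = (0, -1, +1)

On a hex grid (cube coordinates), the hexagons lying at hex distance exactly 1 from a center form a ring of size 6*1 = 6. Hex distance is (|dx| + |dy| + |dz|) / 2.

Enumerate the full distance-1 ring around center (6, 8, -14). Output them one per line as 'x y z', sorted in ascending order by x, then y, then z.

Answer: 5 8 -13
5 9 -14
6 7 -13
6 9 -15
7 7 -14
7 8 -15

Derivation:
Walk ring at distance 1 from (6, 8, -14):
Start at center + D4*1 = (5, 8, -13)
  hex 0: (5, 8, -13)
  hex 1: (6, 7, -13)
  hex 2: (7, 7, -14)
  hex 3: (7, 8, -15)
  hex 4: (6, 9, -15)
  hex 5: (5, 9, -14)
Sorted: 6 hexes.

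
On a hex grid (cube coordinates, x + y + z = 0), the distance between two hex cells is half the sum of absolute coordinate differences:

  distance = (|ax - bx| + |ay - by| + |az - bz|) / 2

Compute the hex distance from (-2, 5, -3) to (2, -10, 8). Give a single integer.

|ax - bx| = |-2 - 2| = 4
|ay - by| = |5 - (-10)| = 15
|az - bz| = |-3 - 8| = 11
distance = (4 + 15 + 11) / 2 = 30 / 2 = 15

Answer: 15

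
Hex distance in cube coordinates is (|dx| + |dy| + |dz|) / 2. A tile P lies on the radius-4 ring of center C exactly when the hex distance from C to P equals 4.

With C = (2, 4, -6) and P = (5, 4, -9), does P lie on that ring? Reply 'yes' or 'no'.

Answer: no

Derivation:
|px - cx| = |5 - 2| = 3
|py - cy| = |4 - 4| = 0
|pz - cz| = |-9 - (-6)| = 3
distance = (3+0+3)/2 = 6/2 = 3
radius = 4; distance != radius -> no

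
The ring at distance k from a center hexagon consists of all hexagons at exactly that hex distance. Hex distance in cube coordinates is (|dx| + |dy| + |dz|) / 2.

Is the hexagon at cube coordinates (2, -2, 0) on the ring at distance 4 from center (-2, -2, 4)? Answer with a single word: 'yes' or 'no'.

|px - cx| = |2 - (-2)| = 4
|py - cy| = |-2 - (-2)| = 0
|pz - cz| = |0 - 4| = 4
distance = (4+0+4)/2 = 8/2 = 4
radius = 4; distance == radius -> yes

Answer: yes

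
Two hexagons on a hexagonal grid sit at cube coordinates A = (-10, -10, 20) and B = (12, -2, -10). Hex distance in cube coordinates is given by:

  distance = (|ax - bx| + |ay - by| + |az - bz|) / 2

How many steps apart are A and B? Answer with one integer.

Answer: 30

Derivation:
|ax - bx| = |-10 - 12| = 22
|ay - by| = |-10 - (-2)| = 8
|az - bz| = |20 - (-10)| = 30
distance = (22 + 8 + 30) / 2 = 60 / 2 = 30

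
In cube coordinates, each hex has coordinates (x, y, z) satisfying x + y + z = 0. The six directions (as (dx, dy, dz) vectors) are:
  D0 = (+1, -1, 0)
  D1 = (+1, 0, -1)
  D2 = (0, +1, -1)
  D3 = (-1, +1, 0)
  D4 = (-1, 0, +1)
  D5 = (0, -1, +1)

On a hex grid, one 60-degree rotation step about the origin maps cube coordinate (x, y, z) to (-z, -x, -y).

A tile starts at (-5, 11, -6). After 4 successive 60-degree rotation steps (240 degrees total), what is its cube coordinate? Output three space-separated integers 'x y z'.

Start: (-5, 11, -6)
Step 1: (-5, 11, -6) -> (-(-6), -(-5), -(11)) = (6, 5, -11)
Step 2: (6, 5, -11) -> (-(-11), -(6), -(5)) = (11, -6, -5)
Step 3: (11, -6, -5) -> (-(-5), -(11), -(-6)) = (5, -11, 6)
Step 4: (5, -11, 6) -> (-(6), -(5), -(-11)) = (-6, -5, 11)

Answer: -6 -5 11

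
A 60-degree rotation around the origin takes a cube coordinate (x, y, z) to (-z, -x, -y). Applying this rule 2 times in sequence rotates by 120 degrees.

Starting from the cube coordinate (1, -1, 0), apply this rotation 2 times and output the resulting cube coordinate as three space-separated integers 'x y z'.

Start: (1, -1, 0)
Step 1: (1, -1, 0) -> (-(0), -(1), -(-1)) = (0, -1, 1)
Step 2: (0, -1, 1) -> (-(1), -(0), -(-1)) = (-1, 0, 1)

Answer: -1 0 1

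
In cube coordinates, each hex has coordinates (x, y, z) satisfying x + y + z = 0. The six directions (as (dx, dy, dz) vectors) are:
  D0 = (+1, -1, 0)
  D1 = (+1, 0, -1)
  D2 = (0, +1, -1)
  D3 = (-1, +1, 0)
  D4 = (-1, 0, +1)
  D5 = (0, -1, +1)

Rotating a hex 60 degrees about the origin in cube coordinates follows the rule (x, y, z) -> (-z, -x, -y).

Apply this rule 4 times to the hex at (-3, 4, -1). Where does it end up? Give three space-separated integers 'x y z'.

Start: (-3, 4, -1)
Step 1: (-3, 4, -1) -> (-(-1), -(-3), -(4)) = (1, 3, -4)
Step 2: (1, 3, -4) -> (-(-4), -(1), -(3)) = (4, -1, -3)
Step 3: (4, -1, -3) -> (-(-3), -(4), -(-1)) = (3, -4, 1)
Step 4: (3, -4, 1) -> (-(1), -(3), -(-4)) = (-1, -3, 4)

Answer: -1 -3 4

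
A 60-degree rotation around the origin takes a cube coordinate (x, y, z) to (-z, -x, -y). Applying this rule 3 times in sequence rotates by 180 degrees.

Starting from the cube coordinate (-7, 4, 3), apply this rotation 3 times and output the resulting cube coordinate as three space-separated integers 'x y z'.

Answer: 7 -4 -3

Derivation:
Start: (-7, 4, 3)
Step 1: (-7, 4, 3) -> (-(3), -(-7), -(4)) = (-3, 7, -4)
Step 2: (-3, 7, -4) -> (-(-4), -(-3), -(7)) = (4, 3, -7)
Step 3: (4, 3, -7) -> (-(-7), -(4), -(3)) = (7, -4, -3)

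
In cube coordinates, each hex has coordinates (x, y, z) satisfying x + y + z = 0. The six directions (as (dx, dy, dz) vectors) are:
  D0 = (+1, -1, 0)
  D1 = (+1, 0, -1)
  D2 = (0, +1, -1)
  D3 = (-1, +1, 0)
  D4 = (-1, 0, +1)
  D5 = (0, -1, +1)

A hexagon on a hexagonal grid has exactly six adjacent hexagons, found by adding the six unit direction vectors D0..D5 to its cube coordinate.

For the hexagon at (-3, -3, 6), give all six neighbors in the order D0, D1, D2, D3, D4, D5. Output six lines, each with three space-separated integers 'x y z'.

Answer: -2 -4 6
-2 -3 5
-3 -2 5
-4 -2 6
-4 -3 7
-3 -4 7

Derivation:
Center: (-3, -3, 6). Add each direction:
  D0: (-3, -3, 6) + (1, -1, 0) = (-2, -4, 6)
  D1: (-3, -3, 6) + (1, 0, -1) = (-2, -3, 5)
  D2: (-3, -3, 6) + (0, 1, -1) = (-3, -2, 5)
  D3: (-3, -3, 6) + (-1, 1, 0) = (-4, -2, 6)
  D4: (-3, -3, 6) + (-1, 0, 1) = (-4, -3, 7)
  D5: (-3, -3, 6) + (0, -1, 1) = (-3, -4, 7)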